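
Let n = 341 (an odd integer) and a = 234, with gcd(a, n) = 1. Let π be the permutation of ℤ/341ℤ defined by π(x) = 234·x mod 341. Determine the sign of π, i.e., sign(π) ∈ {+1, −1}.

Start at x=339: 339 → 214 → 290 → 1 → 234 → 196 → 170 → … (one orbit).
14 cycles of lengths [30, 30, 30, 30, 30, 30, 30, 30, 30, 30, 30, 5, 5, 1].
Σ(ℓ_i−1) = 341−14 = 327; sign = (−1)^327 = -1.
The Jacobi symbol (234|341) = -1 (Zolotarev) agrees.

-1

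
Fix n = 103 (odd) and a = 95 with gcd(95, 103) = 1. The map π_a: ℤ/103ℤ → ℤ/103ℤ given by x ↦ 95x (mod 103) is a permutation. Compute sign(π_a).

Trace 22: π^k(22) = [22, 30, 69, 66, 90, 1, 95] for k=0..6.
Cycle lengths of π_95 on ℤ/103ℤ: [34, 34, 34, 1]; 4 cycles in total.
103 − 4 = 99 transpositions; sign(π) = (−1)^99 = -1.
Via Zolotarev, sign(π_{95}) = (95|103) = -1.

-1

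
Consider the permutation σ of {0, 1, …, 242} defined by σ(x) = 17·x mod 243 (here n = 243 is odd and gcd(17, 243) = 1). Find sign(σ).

-1

Trace 233: π^k(233) = [233, 73, 26, 199, 224, 163, 98] for k=0..6.
π_17 has 14 disjoint cycles with lengths [54, 54, 54, 18, 18, 18, 6, 6, 6, 2, 2, 2, 2, 1] on {0,…,242}.
With 14 cycles on 243 points, sign = (−1)^{243−14} = -1.
Via Zolotarev, sign(π_{17}) = (17|243) = -1.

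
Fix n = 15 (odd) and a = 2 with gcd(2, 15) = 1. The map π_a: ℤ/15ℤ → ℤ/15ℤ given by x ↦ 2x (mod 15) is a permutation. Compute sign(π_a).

+1

Trace 8: π^k(8) = [8, 1, 2, 4] for k=0..3.
The orbit structure of x ↦ 2x mod 15: 5 orbits of sizes [4, 4, 4, 2, 1].
Σ(ℓ_i−1) = 15−5 = 10; sign = (−1)^10 = +1.
Via Zolotarev, sign(π_{2}) = (2|15) = +1.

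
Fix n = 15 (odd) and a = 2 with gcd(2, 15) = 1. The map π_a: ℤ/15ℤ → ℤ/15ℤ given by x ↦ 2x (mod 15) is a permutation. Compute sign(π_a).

Trace 1: π^k(1) = [1, 2, 4, 8] for k=0..3.
The orbit structure of x ↦ 2x mod 15: 5 orbits of sizes [4, 4, 4, 2, 1].
sign(π) = (−1)^{n − #cycles} = (−1)^{15−5} = (−1)^10 = +1.

+1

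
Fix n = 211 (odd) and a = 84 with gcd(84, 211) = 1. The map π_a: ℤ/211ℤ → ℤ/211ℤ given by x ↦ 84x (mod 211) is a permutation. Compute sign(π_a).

Trace 45: π^k(45) = [45, 193, 176, 14, 121, 36, 70] for k=0..6.
π_84 has 3 disjoint cycles with lengths [105, 105, 1] on {0,…,210}.
sign(π) = (−1)^{n − #cycles} = (−1)^{211−3} = (−1)^208 = +1.
Zolotarev: (84|211) = +1, matching the cycle-count sign.

+1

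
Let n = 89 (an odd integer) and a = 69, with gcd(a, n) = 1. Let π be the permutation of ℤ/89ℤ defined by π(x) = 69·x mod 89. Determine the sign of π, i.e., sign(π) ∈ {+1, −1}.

Trace 55: π^k(55) = [55, 57, 17, 16, 36, 81, 71] for k=0..6.
Cycle lengths of π_69 on ℤ/89ℤ: [44, 44, 1]; 3 cycles in total.
With 3 cycles on 89 points, sign = (−1)^{89−3} = +1.
Check: (69/89) = +1 by Zolotarev.

+1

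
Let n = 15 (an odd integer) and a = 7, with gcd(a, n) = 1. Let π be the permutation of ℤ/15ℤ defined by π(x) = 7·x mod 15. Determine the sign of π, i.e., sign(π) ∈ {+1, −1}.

Trace 1: π^k(1) = [1, 7, 4, 13] for k=0..3.
Cycle lengths of π_7 on ℤ/15ℤ: [4, 4, 4, 1, 1, 1]; 6 cycles in total.
6 cycles on 15: each ℓ→(−1)^(ℓ−1), product (−1)^9 = -1.

-1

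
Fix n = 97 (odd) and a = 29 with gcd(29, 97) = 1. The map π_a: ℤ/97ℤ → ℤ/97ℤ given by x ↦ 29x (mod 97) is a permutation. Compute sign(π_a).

-1

Trace 65: π^k(65) = [65, 42, 54, 14, 18, 37, 6] for k=0..6.
Cycle lengths of π_29 on ℤ/97ℤ: [96, 1]; 2 cycles in total.
Σ(ℓ_i−1) = 97−2 = 95; sign = (−1)^95 = -1.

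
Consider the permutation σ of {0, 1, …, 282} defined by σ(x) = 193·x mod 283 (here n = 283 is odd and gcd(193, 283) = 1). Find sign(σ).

-1

Orbit of 226 under x↦193x: [226, 36, 156, 110, 5, 116, 31]… (length divides ord_283(193)).
Cycle type of π: 282 + 1; total 2 cycles.
Σ(ℓ_i−1) = 283−2 = 281; sign = (−1)^281 = -1.
The Jacobi symbol (193|283) = -1 (Zolotarev) agrees.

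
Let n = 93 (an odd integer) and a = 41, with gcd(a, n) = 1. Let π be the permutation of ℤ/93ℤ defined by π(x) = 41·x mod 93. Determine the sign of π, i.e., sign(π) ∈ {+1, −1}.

Orbit of 38 under x↦41x: [38, 70, 80, 25, 2, 82, 14]… (length divides ord_93(41)).
Cycle type of π: 30×2 + 15×2 + 2 + 1; total 6 cycles.
Σ(ℓ_i−1) = 93−6 = 87; sign = (−1)^87 = -1.
(41|93)_J = -1 (Zolotarev's lemma cross-check).

-1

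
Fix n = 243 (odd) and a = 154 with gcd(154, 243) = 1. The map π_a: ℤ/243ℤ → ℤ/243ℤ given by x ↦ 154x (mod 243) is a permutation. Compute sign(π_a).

+1

Orbit of 163 under x↦154x: [163, 73, 64, 136, 46, 37, 109]… (length divides ord_243(154)).
Cycle type of π: 27×6 + 9×6 + 3×6 + 1×9; total 27 cycles.
With 27 cycles on 243 points, sign = (−1)^{243−27} = +1.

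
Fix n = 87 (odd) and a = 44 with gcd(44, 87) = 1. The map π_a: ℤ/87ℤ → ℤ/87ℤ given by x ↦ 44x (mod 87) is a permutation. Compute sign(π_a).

+1

Start at x=2: 2 → 1 → 44 → 22 → 11 → 49 → 68 → … (one orbit).
Cycle type of π: 28×3 + 2 + 1; total 5 cycles.
87 − 5 = 82 transpositions; sign(π) = (−1)^82 = +1.
Check: (44/87) = +1 by Zolotarev.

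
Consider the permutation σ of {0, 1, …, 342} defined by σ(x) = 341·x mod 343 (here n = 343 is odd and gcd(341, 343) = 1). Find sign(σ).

-1

Orbit of 64 under x↦341x: [64, 215, 256, 174, 338, 10, 323]… (length divides ord_343(341)).
Decompose π into cycles: lengths [294, 42, 6, 1] (4 cycles, including the fixed point 0).
sign(π) = (−1)^{n − #cycles} = (−1)^{343−4} = (−1)^339 = -1.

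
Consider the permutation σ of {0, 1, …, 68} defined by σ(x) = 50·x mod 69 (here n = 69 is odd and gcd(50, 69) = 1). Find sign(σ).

-1

Orbit of 4 under x↦50x: [4, 62, 64, 26, 58, 2, 31]… (length divides ord_69(50)).
The orbit structure of x ↦ 50x mod 69: 6 orbits of sizes [22, 22, 11, 11, 2, 1].
6 cycles on 69: each ℓ→(−1)^(ℓ−1), product (−1)^63 = -1.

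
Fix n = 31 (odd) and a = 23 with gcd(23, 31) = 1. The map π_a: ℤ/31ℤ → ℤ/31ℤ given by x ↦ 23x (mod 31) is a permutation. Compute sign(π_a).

Trace 8: π^k(8) = [8, 29, 16, 27, 1, 23, 2] for k=0..6.
Cycle lengths of π_23 on ℤ/31ℤ: [10, 10, 10, 1]; 4 cycles in total.
Σ(ℓ_i−1) = 31−4 = 27; sign = (−1)^27 = -1.

-1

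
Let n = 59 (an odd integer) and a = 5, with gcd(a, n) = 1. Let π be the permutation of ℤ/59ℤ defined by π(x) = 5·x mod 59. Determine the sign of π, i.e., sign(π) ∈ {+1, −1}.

Trace 19: π^k(19) = [19, 36, 3, 15, 16, 21, 46] for k=0..6.
Decompose π into cycles: lengths [29, 29, 1] (3 cycles, including the fixed point 0).
59 − 3 = 56 transpositions; sign(π) = (−1)^56 = +1.
The Jacobi symbol (5|59) = +1 (Zolotarev) agrees.

+1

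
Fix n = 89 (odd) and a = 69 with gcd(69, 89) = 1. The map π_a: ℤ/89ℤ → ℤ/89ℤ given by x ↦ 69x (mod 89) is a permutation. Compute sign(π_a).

+1

Orbit of 4 under x↦69x: [4, 9, 87, 40, 1, 69, 44]… (length divides ord_89(69)).
Cycle lengths of π_69 on ℤ/89ℤ: [44, 44, 1]; 3 cycles in total.
n − c = 89 − 3 = 86; sign = (−1)^86 = +1.
Zolotarev: (69|89) = +1, matching the cycle-count sign.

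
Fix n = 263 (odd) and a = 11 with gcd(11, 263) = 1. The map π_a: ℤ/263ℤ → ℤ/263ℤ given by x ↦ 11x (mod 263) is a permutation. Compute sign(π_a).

+1

Start at x=221: 221 → 64 → 178 → 117 → 235 → 218 → 31 → … (one orbit).
Cycle type of π: 131×2 + 1; total 3 cycles.
Σ(ℓ_i−1) = 263−3 = 260; sign = (−1)^260 = +1.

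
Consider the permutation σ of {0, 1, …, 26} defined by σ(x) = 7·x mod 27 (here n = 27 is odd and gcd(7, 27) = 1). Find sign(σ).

Start at x=7: 7 → 22 → 19 → 25 → 13 → 10 → 16 → … (one orbit).
The orbit structure of x ↦ 7x mod 27: 7 orbits of sizes [9, 9, 3, 3, 1, 1, 1].
Σ(ℓ_i−1) = 27−7 = 20; sign = (−1)^20 = +1.

+1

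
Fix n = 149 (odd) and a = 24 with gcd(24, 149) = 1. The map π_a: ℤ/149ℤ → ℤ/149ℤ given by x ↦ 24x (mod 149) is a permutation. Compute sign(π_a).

+1

Trace 7: π^k(7) = [7, 19, 9, 67, 118, 1, 24] for k=0..6.
Cycle type of π: 74×2 + 1; total 3 cycles.
With 3 cycles on 149 points, sign = (−1)^{149−3} = +1.
Via Zolotarev, sign(π_{24}) = (24|149) = +1.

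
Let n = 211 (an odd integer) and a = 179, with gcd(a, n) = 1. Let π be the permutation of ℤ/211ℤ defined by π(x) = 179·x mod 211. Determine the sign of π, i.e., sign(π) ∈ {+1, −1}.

Start at x=101: 101 → 144 → 34 → 178 → 1 → 179 → 180 → … (one orbit).
Cycle lengths of π_179 on ℤ/211ℤ: [21, 21, 21, 21, 21, 21, 21, 21, 21, 21, 1]; 11 cycles in total.
11 cycles on 211: each ℓ→(−1)^(ℓ−1), product (−1)^200 = +1.

+1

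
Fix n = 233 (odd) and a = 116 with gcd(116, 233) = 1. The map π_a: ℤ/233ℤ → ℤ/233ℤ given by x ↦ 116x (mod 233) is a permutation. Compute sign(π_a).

Start at x=201: 201 → 16 → 225 → 4 → 231 → 1 → 116 → … (one orbit).
Cycle lengths of π_116 on ℤ/233ℤ: [58, 58, 58, 58, 1]; 5 cycles in total.
n − c = 233 − 5 = 228; sign = (−1)^228 = +1.

+1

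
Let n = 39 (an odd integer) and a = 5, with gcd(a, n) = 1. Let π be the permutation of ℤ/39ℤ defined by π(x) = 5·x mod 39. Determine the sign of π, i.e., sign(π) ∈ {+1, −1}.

+1

Orbit of 5 under x↦5x: [5, 25, 8, 1]… (length divides ord_39(5)).
The orbit structure of x ↦ 5x mod 39: 11 orbits of sizes [4, 4, 4, 4, 4, 4, 4, 4, 4, 2, 1].
Σ(ℓ_i−1) = 39−11 = 28; sign = (−1)^28 = +1.
(5|39)_J = +1 (Zolotarev's lemma cross-check).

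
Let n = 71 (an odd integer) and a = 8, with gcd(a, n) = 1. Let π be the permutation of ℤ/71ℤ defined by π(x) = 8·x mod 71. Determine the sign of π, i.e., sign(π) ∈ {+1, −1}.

+1

Trace 45: π^k(45) = [45, 5, 40, 36, 4, 32, 43] for k=0..6.
Decompose π into cycles: lengths [35, 35, 1] (3 cycles, including the fixed point 0).
With 3 cycles on 71 points, sign = (−1)^{71−3} = +1.
Check: (8/71) = +1 by Zolotarev.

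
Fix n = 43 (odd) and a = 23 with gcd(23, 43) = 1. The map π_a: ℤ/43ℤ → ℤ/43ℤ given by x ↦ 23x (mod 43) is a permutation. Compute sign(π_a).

+1

Orbit of 25 under x↦23x: [25, 16, 24, 36, 11, 38, 14]… (length divides ord_43(23)).
Cycle lengths of π_23 on ℤ/43ℤ: [21, 21, 1]; 3 cycles in total.
With 3 cycles on 43 points, sign = (−1)^{43−3} = +1.
The Jacobi symbol (23|43) = +1 (Zolotarev) agrees.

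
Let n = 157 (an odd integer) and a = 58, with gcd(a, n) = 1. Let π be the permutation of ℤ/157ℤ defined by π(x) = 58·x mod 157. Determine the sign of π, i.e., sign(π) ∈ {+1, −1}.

+1

Start at x=56: 56 → 108 → 141 → 14 → 27 → 153 → 82 → … (one orbit).
Decompose π into cycles: lengths [26, 26, 26, 26, 26, 26, 1] (7 cycles, including the fixed point 0).
7 cycles on 157: each ℓ→(−1)^(ℓ−1), product (−1)^150 = +1.
The Jacobi symbol (58|157) = +1 (Zolotarev) agrees.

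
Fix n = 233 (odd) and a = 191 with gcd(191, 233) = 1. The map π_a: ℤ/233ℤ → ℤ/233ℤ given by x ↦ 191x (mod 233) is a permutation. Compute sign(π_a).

-1

Start at x=98: 98 → 78 → 219 → 122 → 2 → 149 → 33 → … (one orbit).
Cycle type of π: 232 + 1; total 2 cycles.
n − c = 233 − 2 = 231; sign = (−1)^231 = -1.
Via Zolotarev, sign(π_{191}) = (191|233) = -1.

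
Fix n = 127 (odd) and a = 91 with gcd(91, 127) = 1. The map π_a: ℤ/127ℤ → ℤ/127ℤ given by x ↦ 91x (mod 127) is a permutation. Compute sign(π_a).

Start at x=41: 41 → 48 → 50 → 105 → 30 → 63 → 18 → … (one orbit).
Decompose π into cycles: lengths [126, 1] (2 cycles, including the fixed point 0).
n − c = 127 − 2 = 125; sign = (−1)^125 = -1.

-1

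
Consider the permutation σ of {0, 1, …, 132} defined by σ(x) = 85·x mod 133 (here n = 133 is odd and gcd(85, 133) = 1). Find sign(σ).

+1

Trace 120: π^k(120) = [120, 92, 106, 99, 36, 1, 85] for k=0..6.
Decompose π into cycles: lengths [9, 9, 9, 9, 9, 9, 9, 9, 9, 9, 9, 9, 9, 9, 1, 1, 1, 1, 1, 1, 1] (21 cycles, including the fixed point 0).
With 21 cycles on 133 points, sign = (−1)^{133−21} = +1.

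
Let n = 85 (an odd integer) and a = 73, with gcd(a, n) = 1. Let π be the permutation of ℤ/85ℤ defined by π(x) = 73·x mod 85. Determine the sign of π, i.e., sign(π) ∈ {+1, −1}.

+1

Orbit of 63 under x↦73x: [63, 9, 62, 21, 3, 49, 7]… (length divides ord_85(73)).
π_73 has 7 disjoint cycles with lengths [16, 16, 16, 16, 16, 4, 1] on {0,…,84}.
Σ(ℓ_i−1) = 85−7 = 78; sign = (−1)^78 = +1.
(73|85)_J = +1 (Zolotarev's lemma cross-check).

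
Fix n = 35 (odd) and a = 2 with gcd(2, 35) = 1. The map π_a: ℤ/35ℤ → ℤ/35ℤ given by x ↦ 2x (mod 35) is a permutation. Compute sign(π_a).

-1

Orbit of 16 under x↦2x: [16, 32, 29, 23, 11, 22, 9]… (length divides ord_35(2)).
The orbit structure of x ↦ 2x mod 35: 6 orbits of sizes [12, 12, 4, 3, 3, 1].
Σ(ℓ_i−1) = 35−6 = 29; sign = (−1)^29 = -1.
Via Zolotarev, sign(π_{2}) = (2|35) = -1.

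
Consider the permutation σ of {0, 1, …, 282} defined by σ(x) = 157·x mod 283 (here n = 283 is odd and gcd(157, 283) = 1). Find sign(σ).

Trace 211: π^k(211) = [211, 16, 248, 165, 152, 92, 11] for k=0..6.
Cycle type of π: 141×2 + 1; total 3 cycles.
283 − 3 = 280 transpositions; sign(π) = (−1)^280 = +1.

+1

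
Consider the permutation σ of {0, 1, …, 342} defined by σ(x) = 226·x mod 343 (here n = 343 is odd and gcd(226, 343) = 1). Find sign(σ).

Trace 295: π^k(295) = [295, 128, 116, 148, 177, 214, 1] for k=0..6.
Decompose π into cycles: lengths [21, 21, 21, 21, 21, 21, 21, 21, 21, 21, 21, 21, 21, 21, 3, 3, 3, 3, 3, 3, 3, 3, 3, 3, 3, 3, 3, 3, 3, 3, 1] (31 cycles, including the fixed point 0).
343 − 31 = 312 transpositions; sign(π) = (−1)^312 = +1.

+1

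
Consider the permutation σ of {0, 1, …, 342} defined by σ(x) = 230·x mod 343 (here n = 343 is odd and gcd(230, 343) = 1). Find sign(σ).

Orbit of 34 under x↦230x: [34, 274, 251, 106, 27, 36, 48]… (length divides ord_343(230)).
10 cycles of lengths [98, 98, 98, 14, 14, 14, 2, 2, 2, 1].
n − c = 343 − 10 = 333; sign = (−1)^333 = -1.

-1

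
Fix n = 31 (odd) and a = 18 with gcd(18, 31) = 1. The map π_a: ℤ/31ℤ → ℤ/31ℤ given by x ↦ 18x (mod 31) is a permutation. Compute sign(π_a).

Start at x=28: 28 → 8 → 20 → 19 → 1 → 18 → 14 → … (one orbit).
Cycle lengths of π_18 on ℤ/31ℤ: [15, 15, 1]; 3 cycles in total.
31 − 3 = 28 transpositions; sign(π) = (−1)^28 = +1.
Zolotarev: (18|31) = +1, matching the cycle-count sign.

+1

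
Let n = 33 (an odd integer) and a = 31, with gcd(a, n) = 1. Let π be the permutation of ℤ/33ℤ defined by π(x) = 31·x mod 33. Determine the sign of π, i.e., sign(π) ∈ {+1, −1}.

Trace 31: π^k(31) = [31, 4, 25, 16, 1] for k=0..4.
π_31 has 9 disjoint cycles with lengths [5, 5, 5, 5, 5, 5, 1, 1, 1] on {0,…,32}.
33 − 9 = 24 transpositions; sign(π) = (−1)^24 = +1.
The Jacobi symbol (31|33) = +1 (Zolotarev) agrees.

+1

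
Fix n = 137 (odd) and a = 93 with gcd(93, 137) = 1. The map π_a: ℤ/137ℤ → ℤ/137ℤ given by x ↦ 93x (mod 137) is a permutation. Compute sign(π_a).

+1

Start at x=49: 49 → 36 → 60 → 100 → 121 → 19 → 123 → … (one orbit).
3 cycles of lengths [68, 68, 1].
3 cycles on 137: each ℓ→(−1)^(ℓ−1), product (−1)^134 = +1.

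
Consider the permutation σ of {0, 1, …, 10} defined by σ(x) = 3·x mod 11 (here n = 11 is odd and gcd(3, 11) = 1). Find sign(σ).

Orbit of 9 under x↦3x: [9, 5, 4, 1, 3]… (length divides ord_11(3)).
π_3 has 3 disjoint cycles with lengths [5, 5, 1] on {0,…,10}.
Σ(ℓ_i−1) = 11−3 = 8; sign = (−1)^8 = +1.

+1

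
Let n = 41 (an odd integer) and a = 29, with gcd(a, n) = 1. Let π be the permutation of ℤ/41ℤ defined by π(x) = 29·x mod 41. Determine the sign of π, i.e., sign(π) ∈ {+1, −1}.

-1

Start at x=18: 18 → 30 → 9 → 15 → 25 → 28 → 33 → … (one orbit).
Cycle type of π: 40 + 1; total 2 cycles.
41 − 2 = 39 transpositions; sign(π) = (−1)^39 = -1.
Zolotarev: (29|41) = -1, matching the cycle-count sign.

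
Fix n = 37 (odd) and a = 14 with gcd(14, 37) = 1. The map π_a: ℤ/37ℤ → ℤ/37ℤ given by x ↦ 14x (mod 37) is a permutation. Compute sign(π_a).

-1

Orbit of 6 under x↦14x: [6, 10, 29, 36, 23, 26, 31]… (length divides ord_37(14)).
4 cycles of lengths [12, 12, 12, 1].
n − c = 37 − 4 = 33; sign = (−1)^33 = -1.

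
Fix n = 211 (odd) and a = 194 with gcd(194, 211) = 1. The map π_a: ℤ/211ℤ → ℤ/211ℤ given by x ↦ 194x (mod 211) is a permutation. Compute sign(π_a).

Orbit of 114 under x↦194x: [114, 172, 30, 123, 19, 99, 5]… (length divides ord_211(194)).
Cycle type of π: 105×2 + 1; total 3 cycles.
211 − 3 = 208 transpositions; sign(π) = (−1)^208 = +1.

+1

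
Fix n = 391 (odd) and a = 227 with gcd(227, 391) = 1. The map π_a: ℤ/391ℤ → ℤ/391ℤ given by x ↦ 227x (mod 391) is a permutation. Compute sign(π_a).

+1

Trace 320: π^k(320) = [320, 305, 28, 100, 22, 302, 129] for k=0..6.
5 cycles of lengths [176, 176, 22, 16, 1].
n − c = 391 − 5 = 386; sign = (−1)^386 = +1.
Via Zolotarev, sign(π_{227}) = (227|391) = +1.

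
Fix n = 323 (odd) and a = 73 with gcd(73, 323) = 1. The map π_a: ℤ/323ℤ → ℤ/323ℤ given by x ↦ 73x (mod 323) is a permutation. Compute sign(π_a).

Trace 139: π^k(139) = [139, 134, 92, 256, 277, 195, 23] for k=0..6.
Cycle type of π: 144×2 + 16 + 9×2 + 1; total 6 cycles.
Σ(ℓ_i−1) = 323−6 = 317; sign = (−1)^317 = -1.

-1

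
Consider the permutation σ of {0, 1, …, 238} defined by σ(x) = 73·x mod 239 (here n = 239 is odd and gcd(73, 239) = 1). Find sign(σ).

-1

Orbit of 1 under x↦73x: [1, 73, 71, 164, 22, 172, 128]… (length divides ord_239(73)).
The orbit structure of x ↦ 73x mod 239: 8 orbits of sizes [34, 34, 34, 34, 34, 34, 34, 1].
239 − 8 = 231 transpositions; sign(π) = (−1)^231 = -1.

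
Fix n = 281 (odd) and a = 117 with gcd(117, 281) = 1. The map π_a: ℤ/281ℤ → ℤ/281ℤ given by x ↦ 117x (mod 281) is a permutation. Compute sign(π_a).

Trace 184: π^k(184) = [184, 172, 173, 9, 210, 123, 60] for k=0..6.
Cycle type of π: 280 + 1; total 2 cycles.
n − c = 281 − 2 = 279; sign = (−1)^279 = -1.

-1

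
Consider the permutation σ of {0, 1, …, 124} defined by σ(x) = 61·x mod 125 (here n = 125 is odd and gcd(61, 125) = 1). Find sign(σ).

Start at x=56: 56 → 41 → 1 → 61 → 96 → 106 → 91 → … (one orbit).
Cycle type of π: 25×4 + 5×4 + 1×5; total 13 cycles.
sign(π) = (−1)^{n − #cycles} = (−1)^{125−13} = (−1)^112 = +1.
Zolotarev: (61|125) = +1, matching the cycle-count sign.

+1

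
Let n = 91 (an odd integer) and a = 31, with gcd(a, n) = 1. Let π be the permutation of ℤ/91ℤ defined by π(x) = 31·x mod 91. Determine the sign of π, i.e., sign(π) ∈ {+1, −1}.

+1

Start at x=79: 79 → 83 → 25 → 47 → 1 → 31 → 51 → … (one orbit).
Cycle type of π: 12×6 + 6 + 4×3 + 1; total 11 cycles.
sign(π) = (−1)^{n − #cycles} = (−1)^{91−11} = (−1)^80 = +1.
The Jacobi symbol (31|91) = +1 (Zolotarev) agrees.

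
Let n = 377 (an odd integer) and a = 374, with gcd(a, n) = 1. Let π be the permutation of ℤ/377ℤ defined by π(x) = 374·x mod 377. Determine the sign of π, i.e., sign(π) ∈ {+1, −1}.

Start at x=350: 350 → 81 → 134 → 352 → 75 → 152 → 298 → … (one orbit).
Decompose π into cycles: lengths [84, 84, 84, 84, 28, 6, 6, 1] (8 cycles, including the fixed point 0).
n − c = 377 − 8 = 369; sign = (−1)^369 = -1.
(374|377)_J = -1 (Zolotarev's lemma cross-check).

-1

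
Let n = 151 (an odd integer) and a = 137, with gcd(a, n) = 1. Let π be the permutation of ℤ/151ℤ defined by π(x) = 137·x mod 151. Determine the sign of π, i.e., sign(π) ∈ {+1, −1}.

+1

Orbit of 29 under x↦137x: [29, 47, 97, 1, 137, 45, 125]… (length divides ord_151(137)).
Cycle type of π: 75×2 + 1; total 3 cycles.
Σ(ℓ_i−1) = 151−3 = 148; sign = (−1)^148 = +1.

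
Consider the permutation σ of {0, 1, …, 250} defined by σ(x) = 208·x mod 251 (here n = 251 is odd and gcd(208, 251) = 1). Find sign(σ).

Trace 219: π^k(219) = [219, 121, 68, 88, 232, 64, 9] for k=0..6.
The orbit structure of x ↦ 208x mod 251: 3 orbits of sizes [125, 125, 1].
n − c = 251 − 3 = 248; sign = (−1)^248 = +1.
Check: (208/251) = +1 by Zolotarev.

+1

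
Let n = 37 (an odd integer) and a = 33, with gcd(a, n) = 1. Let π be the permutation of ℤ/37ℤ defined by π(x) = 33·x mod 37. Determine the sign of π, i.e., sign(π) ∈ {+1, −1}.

Trace 26: π^k(26) = [26, 7, 9, 1, 33, 16, 10] for k=0..6.
Decompose π into cycles: lengths [9, 9, 9, 9, 1] (5 cycles, including the fixed point 0).
sign(π) = (−1)^{n − #cycles} = (−1)^{37−5} = (−1)^32 = +1.

+1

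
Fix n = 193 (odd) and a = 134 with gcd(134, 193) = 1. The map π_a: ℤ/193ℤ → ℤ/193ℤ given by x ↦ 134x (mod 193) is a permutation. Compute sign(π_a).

+1

Start at x=12: 12 → 64 → 84 → 62 → 9 → 48 → 63 → … (one orbit).
Cycle lengths of π_134 on ℤ/193ℤ: [48, 48, 48, 48, 1]; 5 cycles in total.
sign(π) = (−1)^{n − #cycles} = (−1)^{193−5} = (−1)^188 = +1.
(134|193)_J = +1 (Zolotarev's lemma cross-check).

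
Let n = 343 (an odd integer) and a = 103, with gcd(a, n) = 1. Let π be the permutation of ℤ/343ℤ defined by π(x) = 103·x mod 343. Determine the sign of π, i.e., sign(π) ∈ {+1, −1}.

-1

Start at x=74: 74 → 76 → 282 → 234 → 92 → 215 → 193 → … (one orbit).
4 cycles of lengths [294, 42, 6, 1].
With 4 cycles on 343 points, sign = (−1)^{343−4} = -1.
Check: (103/343) = -1 by Zolotarev.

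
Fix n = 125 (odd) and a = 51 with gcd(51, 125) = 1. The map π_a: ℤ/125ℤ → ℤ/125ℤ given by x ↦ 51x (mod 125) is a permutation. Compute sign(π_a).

+1

Orbit of 51 under x↦51x: [51, 101, 26, 76, 1]… (length divides ord_125(51)).
Cycle lengths of π_51 on ℤ/125ℤ: [5, 5, 5, 5, 5, 5, 5, 5, 5, 5, 5, 5, 5, 5, 5, 5, 5, 5, 5, 5, 1, 1, 1, 1, 1, 1, 1, 1, 1, 1, 1, 1, 1, 1, 1, 1, 1, 1, 1, 1, 1, 1, 1, 1, 1]; 45 cycles in total.
n − c = 125 − 45 = 80; sign = (−1)^80 = +1.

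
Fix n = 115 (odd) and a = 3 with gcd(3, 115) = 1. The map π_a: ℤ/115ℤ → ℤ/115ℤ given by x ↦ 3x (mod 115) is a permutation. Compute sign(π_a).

-1

Orbit of 108 under x↦3x: [108, 94, 52, 41, 8, 24, 72]… (length divides ord_115(3)).
Decompose π into cycles: lengths [44, 44, 11, 11, 4, 1] (6 cycles, including the fixed point 0).
With 6 cycles on 115 points, sign = (−1)^{115−6} = -1.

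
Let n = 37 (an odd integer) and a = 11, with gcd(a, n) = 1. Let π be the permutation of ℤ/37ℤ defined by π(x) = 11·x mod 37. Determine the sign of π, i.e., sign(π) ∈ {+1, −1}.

+1

Trace 27: π^k(27) = [27, 1, 11, 10, 36, 26] for k=0..5.
The orbit structure of x ↦ 11x mod 37: 7 orbits of sizes [6, 6, 6, 6, 6, 6, 1].
With 7 cycles on 37 points, sign = (−1)^{37−7} = +1.
Check: (11/37) = +1 by Zolotarev.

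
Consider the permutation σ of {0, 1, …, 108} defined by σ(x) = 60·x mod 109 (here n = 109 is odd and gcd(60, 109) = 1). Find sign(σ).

+1

Trace 48: π^k(48) = [48, 46, 35, 29, 105, 87, 97] for k=0..6.
Cycle lengths of π_60 on ℤ/109ℤ: [54, 54, 1]; 3 cycles in total.
Σ(ℓ_i−1) = 109−3 = 106; sign = (−1)^106 = +1.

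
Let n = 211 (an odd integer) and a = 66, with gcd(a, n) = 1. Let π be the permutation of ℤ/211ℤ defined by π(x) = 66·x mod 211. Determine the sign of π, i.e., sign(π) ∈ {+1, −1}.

+1

Start at x=71: 71 → 44 → 161 → 76 → 163 → 208 → 13 → … (one orbit).
π_66 has 3 disjoint cycles with lengths [105, 105, 1] on {0,…,210}.
n − c = 211 − 3 = 208; sign = (−1)^208 = +1.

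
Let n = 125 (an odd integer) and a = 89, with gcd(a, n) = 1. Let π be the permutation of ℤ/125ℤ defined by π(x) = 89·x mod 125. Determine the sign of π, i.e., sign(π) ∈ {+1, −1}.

+1

Orbit of 51 under x↦89x: [51, 39, 96, 44, 41, 24, 11]… (length divides ord_125(89)).
Decompose π into cycles: lengths [50, 50, 10, 10, 2, 2, 1] (7 cycles, including the fixed point 0).
sign(π) = (−1)^{n − #cycles} = (−1)^{125−7} = (−1)^118 = +1.
Check: (89/125) = +1 by Zolotarev.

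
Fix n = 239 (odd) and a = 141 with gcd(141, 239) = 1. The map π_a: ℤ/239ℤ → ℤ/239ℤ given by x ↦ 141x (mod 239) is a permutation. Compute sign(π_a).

Start at x=195: 195 → 10 → 215 → 201 → 139 → 1 → 141 → … (one orbit).
18 cycles of lengths [14, 14, 14, 14, 14, 14, 14, 14, 14, 14, 14, 14, 14, 14, 14, 14, 14, 1].
18 cycles on 239: each ℓ→(−1)^(ℓ−1), product (−1)^221 = -1.
The Jacobi symbol (141|239) = -1 (Zolotarev) agrees.

-1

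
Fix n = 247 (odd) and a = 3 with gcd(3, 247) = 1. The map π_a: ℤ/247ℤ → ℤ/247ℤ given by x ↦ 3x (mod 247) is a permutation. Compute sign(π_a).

-1

Trace 185: π^k(185) = [185, 61, 183, 55, 165, 1, 3] for k=0..6.
π_3 has 18 disjoint cycles with lengths [18, 18, 18, 18, 18, 18, 18, 18, 18, 18, 18, 18, 18, 3, 3, 3, 3, 1] on {0,…,246}.
n − c = 247 − 18 = 229; sign = (−1)^229 = -1.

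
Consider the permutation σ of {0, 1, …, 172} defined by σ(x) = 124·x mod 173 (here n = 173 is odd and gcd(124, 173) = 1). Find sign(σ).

Start at x=95: 95 → 16 → 81 → 10 → 29 → 136 → 83 → … (one orbit).
π_124 has 5 disjoint cycles with lengths [43, 43, 43, 43, 1] on {0,…,172}.
With 5 cycles on 173 points, sign = (−1)^{173−5} = +1.

+1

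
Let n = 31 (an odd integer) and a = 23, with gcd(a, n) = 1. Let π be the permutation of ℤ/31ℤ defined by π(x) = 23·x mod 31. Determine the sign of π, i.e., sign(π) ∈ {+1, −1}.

Orbit of 4 under x↦23x: [4, 30, 8, 29, 16, 27, 1]… (length divides ord_31(23)).
The orbit structure of x ↦ 23x mod 31: 4 orbits of sizes [10, 10, 10, 1].
With 4 cycles on 31 points, sign = (−1)^{31−4} = -1.

-1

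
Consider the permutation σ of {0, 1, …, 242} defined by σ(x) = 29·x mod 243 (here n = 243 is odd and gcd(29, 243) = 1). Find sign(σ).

Orbit of 128 under x↦29x: [128, 67, 242, 214, 131, 154, 92]… (length divides ord_243(29)).
Cycle lengths of π_29 on ℤ/243ℤ: [162, 54, 18, 6, 2, 1]; 6 cycles in total.
6 cycles on 243: each ℓ→(−1)^(ℓ−1), product (−1)^237 = -1.

-1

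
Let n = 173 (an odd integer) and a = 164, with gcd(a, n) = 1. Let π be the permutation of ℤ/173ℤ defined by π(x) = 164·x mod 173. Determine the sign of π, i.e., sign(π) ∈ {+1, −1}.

+1

Trace 117: π^k(117) = [117, 158, 135, 169, 36, 22, 148] for k=0..6.
The orbit structure of x ↦ 164x mod 173: 5 orbits of sizes [43, 43, 43, 43, 1].
sign(π) = (−1)^{n − #cycles} = (−1)^{173−5} = (−1)^168 = +1.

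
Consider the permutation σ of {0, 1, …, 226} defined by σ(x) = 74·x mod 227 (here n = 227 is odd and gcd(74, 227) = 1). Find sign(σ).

Start at x=173: 173 → 90 → 77 → 23 → 113 → 190 → 213 → … (one orbit).
Cycle lengths of π_74 on ℤ/227ℤ: [113, 113, 1]; 3 cycles in total.
With 3 cycles on 227 points, sign = (−1)^{227−3} = +1.

+1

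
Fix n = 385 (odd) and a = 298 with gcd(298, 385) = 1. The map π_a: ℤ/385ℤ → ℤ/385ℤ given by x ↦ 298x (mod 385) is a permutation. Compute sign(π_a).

-1

Start at x=1: 1 → 298 → 254 → 232 → 221 → 23 → 309 → … (one orbit).
Decompose π into cycles: lengths [12, 12, 12, 12, 12, 12, 12, 12, 12, 12, 12, 12, 12, 12, 12, 12, 12, 12, 12, 12, 12, 12, 4, 4, 4, 4, 4, 4, 4, 4, 4, 4, 4, 3, 3, 3, 3, 3, 3, 3, 3, 3, 3, 3, 3, 3, 3, 3, 3, 3, 3, 3, 3, 3, 3, 1, 1, 1, 1, 1, 1, 1, 1, 1, 1, 1] (66 cycles, including the fixed point 0).
66 cycles on 385: each ℓ→(−1)^(ℓ−1), product (−1)^319 = -1.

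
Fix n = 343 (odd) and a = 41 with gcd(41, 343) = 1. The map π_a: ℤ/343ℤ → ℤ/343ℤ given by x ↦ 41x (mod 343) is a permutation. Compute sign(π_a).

-1

Orbit of 69 under x↦41x: [69, 85, 55, 197, 188, 162, 125]… (length divides ord_343(41)).
10 cycles of lengths [98, 98, 98, 14, 14, 14, 2, 2, 2, 1].
With 10 cycles on 343 points, sign = (−1)^{343−10} = -1.
Via Zolotarev, sign(π_{41}) = (41|343) = -1.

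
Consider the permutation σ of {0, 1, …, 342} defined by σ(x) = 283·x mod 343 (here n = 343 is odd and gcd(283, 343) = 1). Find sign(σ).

-1

Orbit of 295 under x↦283x: [295, 136, 72, 139, 235, 306, 162]… (length divides ord_343(283)).
4 cycles of lengths [294, 42, 6, 1].
n − c = 343 − 4 = 339; sign = (−1)^339 = -1.
Check: (283/343) = -1 by Zolotarev.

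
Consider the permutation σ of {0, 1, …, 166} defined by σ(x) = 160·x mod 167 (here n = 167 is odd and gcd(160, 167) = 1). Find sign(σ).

Orbit of 102 under x↦160x: [102, 121, 155, 84, 80, 108, 79]… (length divides ord_167(160)).
The orbit structure of x ↦ 160x mod 167: 2 orbits of sizes [166, 1].
With 2 cycles on 167 points, sign = (−1)^{167−2} = -1.
Zolotarev: (160|167) = -1, matching the cycle-count sign.

-1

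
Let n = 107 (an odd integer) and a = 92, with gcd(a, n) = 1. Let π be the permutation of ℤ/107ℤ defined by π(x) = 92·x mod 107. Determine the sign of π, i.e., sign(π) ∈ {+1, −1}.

+1

Start at x=19: 19 → 36 → 102 → 75 → 52 → 76 → 37 → … (one orbit).
Decompose π into cycles: lengths [53, 53, 1] (3 cycles, including the fixed point 0).
Σ(ℓ_i−1) = 107−3 = 104; sign = (−1)^104 = +1.
Check: (92/107) = +1 by Zolotarev.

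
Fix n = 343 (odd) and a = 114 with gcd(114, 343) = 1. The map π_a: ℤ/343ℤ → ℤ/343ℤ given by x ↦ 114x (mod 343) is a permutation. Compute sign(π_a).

+1

Trace 163: π^k(163) = [163, 60, 323, 121, 74, 204, 275] for k=0..6.
Cycle lengths of π_114 on ℤ/343ℤ: [147, 147, 21, 21, 3, 3, 1]; 7 cycles in total.
7 cycles on 343: each ℓ→(−1)^(ℓ−1), product (−1)^336 = +1.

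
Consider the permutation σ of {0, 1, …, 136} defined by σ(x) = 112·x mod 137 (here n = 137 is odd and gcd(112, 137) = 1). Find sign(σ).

Trace 63: π^k(63) = [63, 69, 56, 107, 65, 19, 73] for k=0..6.
Cycle lengths of π_112 on ℤ/137ℤ: [68, 68, 1]; 3 cycles in total.
3 cycles on 137: each ℓ→(−1)^(ℓ−1), product (−1)^134 = +1.
(112|137)_J = +1 (Zolotarev's lemma cross-check).

+1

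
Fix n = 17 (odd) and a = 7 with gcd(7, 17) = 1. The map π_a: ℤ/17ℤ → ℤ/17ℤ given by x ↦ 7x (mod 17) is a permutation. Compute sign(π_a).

Start at x=16: 16 → 10 → 2 → 14 → 13 → 6 → 8 → … (one orbit).
π_7 has 2 disjoint cycles with lengths [16, 1] on {0,…,16}.
sign(π) = (−1)^{n − #cycles} = (−1)^{17−2} = (−1)^15 = -1.
Check: (7/17) = -1 by Zolotarev.

-1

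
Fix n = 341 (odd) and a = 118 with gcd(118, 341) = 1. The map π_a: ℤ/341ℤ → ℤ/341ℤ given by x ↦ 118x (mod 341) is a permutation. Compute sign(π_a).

Orbit of 222 under x↦118x: [222, 280, 304, 67, 63, 273, 160]… (length divides ord_341(118)).
Decompose π into cycles: lengths [30, 30, 30, 30, 30, 30, 30, 30, 30, 30, 10, 3, 3, 3, 3, 3, 3, 3, 3, 3, 3, 1] (22 cycles, including the fixed point 0).
With 22 cycles on 341 points, sign = (−1)^{341−22} = -1.
(118|341)_J = -1 (Zolotarev's lemma cross-check).

-1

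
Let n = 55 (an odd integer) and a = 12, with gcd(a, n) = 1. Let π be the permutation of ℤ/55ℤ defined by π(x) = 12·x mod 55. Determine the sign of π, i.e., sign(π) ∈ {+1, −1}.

Trace 34: π^k(34) = [34, 23, 1, 12] for k=0..3.
Cycle type of π: 4×11 + 1×11; total 22 cycles.
n − c = 55 − 22 = 33; sign = (−1)^33 = -1.

-1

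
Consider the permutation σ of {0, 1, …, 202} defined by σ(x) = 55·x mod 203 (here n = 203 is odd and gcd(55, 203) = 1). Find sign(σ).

+1

Trace 64: π^k(64) = [64, 69, 141, 41, 22, 195, 169] for k=0..6.
The orbit structure of x ↦ 55x mod 203: 11 orbits of sizes [28, 28, 28, 28, 28, 28, 28, 2, 2, 2, 1].
11 cycles on 203: each ℓ→(−1)^(ℓ−1), product (−1)^192 = +1.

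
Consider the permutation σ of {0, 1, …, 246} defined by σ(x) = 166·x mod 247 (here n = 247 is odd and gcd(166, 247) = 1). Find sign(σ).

Start at x=12: 12 → 16 → 186 → 1 → 166 → 139 → 103 → … (one orbit).
Cycle lengths of π_166 on ℤ/247ℤ: [18, 18, 18, 18, 18, 18, 18, 18, 18, 18, 18, 18, 18, 6, 6, 1]; 16 cycles in total.
With 16 cycles on 247 points, sign = (−1)^{247−16} = -1.

-1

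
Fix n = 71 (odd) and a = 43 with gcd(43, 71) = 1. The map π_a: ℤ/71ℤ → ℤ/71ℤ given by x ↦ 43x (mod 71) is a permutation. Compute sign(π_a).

Trace 27: π^k(27) = [27, 25, 10, 4, 30, 12, 19] for k=0..6.
Cycle lengths of π_43 on ℤ/71ℤ: [35, 35, 1]; 3 cycles in total.
With 3 cycles on 71 points, sign = (−1)^{71−3} = +1.

+1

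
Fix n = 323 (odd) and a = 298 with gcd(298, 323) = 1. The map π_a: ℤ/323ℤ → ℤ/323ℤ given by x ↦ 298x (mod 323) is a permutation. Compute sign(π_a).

-1

Trace 155: π^k(155) = [155, 1, 298, 302, 202, 118, 280] for k=0..6.
π_298 has 8 disjoint cycles with lengths [72, 72, 72, 72, 18, 8, 8, 1] on {0,…,322}.
Σ(ℓ_i−1) = 323−8 = 315; sign = (−1)^315 = -1.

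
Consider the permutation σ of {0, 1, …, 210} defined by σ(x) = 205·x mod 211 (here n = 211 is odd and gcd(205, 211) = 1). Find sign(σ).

-1

Orbit of 78 under x↦205x: [78, 165, 65, 32, 19, 97, 51]… (length divides ord_211(205)).
π_205 has 2 disjoint cycles with lengths [210, 1] on {0,…,210}.
n − c = 211 − 2 = 209; sign = (−1)^209 = -1.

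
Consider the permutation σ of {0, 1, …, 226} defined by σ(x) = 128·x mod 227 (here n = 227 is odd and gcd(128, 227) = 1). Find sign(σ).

Orbit of 151 under x↦128x: [151, 33, 138, 185, 72, 136, 156]… (length divides ord_227(128)).
2 cycles of lengths [226, 1].
n − c = 227 − 2 = 225; sign = (−1)^225 = -1.
Zolotarev: (128|227) = -1, matching the cycle-count sign.

-1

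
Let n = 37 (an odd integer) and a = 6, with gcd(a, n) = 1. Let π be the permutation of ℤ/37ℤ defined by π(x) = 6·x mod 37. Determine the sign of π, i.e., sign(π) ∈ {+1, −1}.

-1

Trace 36: π^k(36) = [36, 31, 1, 6] for k=0..3.
Decompose π into cycles: lengths [4, 4, 4, 4, 4, 4, 4, 4, 4, 1] (10 cycles, including the fixed point 0).
With 10 cycles on 37 points, sign = (−1)^{37−10} = -1.
The Jacobi symbol (6|37) = -1 (Zolotarev) agrees.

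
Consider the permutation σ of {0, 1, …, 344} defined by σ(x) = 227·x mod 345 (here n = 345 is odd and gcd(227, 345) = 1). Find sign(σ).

Orbit of 143 under x↦227x: [143, 31, 137, 49, 83, 211, 287]… (length divides ord_345(227)).
Decompose π into cycles: lengths [44, 44, 44, 44, 44, 44, 22, 22, 22, 4, 4, 4, 2, 1] (14 cycles, including the fixed point 0).
With 14 cycles on 345 points, sign = (−1)^{345−14} = -1.
(227|345)_J = -1 (Zolotarev's lemma cross-check).

-1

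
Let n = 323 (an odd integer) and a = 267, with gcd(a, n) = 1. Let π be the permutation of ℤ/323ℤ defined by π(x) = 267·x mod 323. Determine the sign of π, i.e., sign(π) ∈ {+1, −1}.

-1

Start at x=39: 39 → 77 → 210 → 191 → 286 → 134 → 248 → … (one orbit).
The orbit structure of x ↦ 267x mod 323: 38 orbits of sizes [16, 16, 16, 16, 16, 16, 16, 16, 16, 16, 16, 16, 16, 16, 16, 16, 16, 16, 16, 1, 1, 1, 1, 1, 1, 1, 1, 1, 1, 1, 1, 1, 1, 1, 1, 1, 1, 1].
Σ(ℓ_i−1) = 323−38 = 285; sign = (−1)^285 = -1.
The Jacobi symbol (267|323) = -1 (Zolotarev) agrees.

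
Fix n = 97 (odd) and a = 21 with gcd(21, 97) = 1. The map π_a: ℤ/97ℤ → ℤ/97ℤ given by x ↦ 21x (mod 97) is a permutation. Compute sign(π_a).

Trace 27: π^k(27) = [27, 82, 73, 78, 86, 60, 96] for k=0..6.
Decompose π into cycles: lengths [96, 1] (2 cycles, including the fixed point 0).
97 − 2 = 95 transpositions; sign(π) = (−1)^95 = -1.
The Jacobi symbol (21|97) = -1 (Zolotarev) agrees.

-1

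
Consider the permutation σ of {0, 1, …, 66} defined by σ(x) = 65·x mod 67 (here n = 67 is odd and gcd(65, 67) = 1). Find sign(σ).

+1

Orbit of 25 under x↦65x: [25, 17, 33, 1, 65, 4, 59]… (length divides ord_67(65)).
π_65 has 3 disjoint cycles with lengths [33, 33, 1] on {0,…,66}.
67 − 3 = 64 transpositions; sign(π) = (−1)^64 = +1.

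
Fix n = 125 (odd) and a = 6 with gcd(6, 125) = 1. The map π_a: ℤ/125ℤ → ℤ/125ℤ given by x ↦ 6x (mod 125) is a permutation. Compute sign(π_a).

+1

Orbit of 86 under x↦6x: [86, 16, 96, 76, 81, 111, 41]… (length divides ord_125(6)).
The orbit structure of x ↦ 6x mod 125: 13 orbits of sizes [25, 25, 25, 25, 5, 5, 5, 5, 1, 1, 1, 1, 1].
125 − 13 = 112 transpositions; sign(π) = (−1)^112 = +1.
Via Zolotarev, sign(π_{6}) = (6|125) = +1.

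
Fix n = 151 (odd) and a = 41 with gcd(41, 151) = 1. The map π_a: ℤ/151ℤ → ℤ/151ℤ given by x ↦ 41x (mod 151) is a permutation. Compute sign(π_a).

Start at x=3: 3 → 123 → 60 → 44 → 143 → 125 → 142 → … (one orbit).
Cycle lengths of π_41 on ℤ/151ℤ: [50, 50, 50, 1]; 4 cycles in total.
151 − 4 = 147 transpositions; sign(π) = (−1)^147 = -1.

-1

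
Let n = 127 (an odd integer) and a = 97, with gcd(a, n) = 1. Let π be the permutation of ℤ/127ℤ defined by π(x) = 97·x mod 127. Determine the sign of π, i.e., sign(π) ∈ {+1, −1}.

-1

Start at x=31: 31 → 86 → 87 → 57 → 68 → 119 → 113 → … (one orbit).
Decompose π into cycles: lengths [126, 1] (2 cycles, including the fixed point 0).
sign(π) = (−1)^{n − #cycles} = (−1)^{127−2} = (−1)^125 = -1.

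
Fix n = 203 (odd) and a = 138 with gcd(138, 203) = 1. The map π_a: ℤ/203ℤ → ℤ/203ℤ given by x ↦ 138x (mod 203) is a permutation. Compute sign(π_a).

-1

Trace 187: π^k(187) = [187, 25, 202, 65, 38, 169, 180] for k=0..6.
π_138 has 8 disjoint cycles with lengths [42, 42, 42, 42, 14, 14, 6, 1] on {0,…,202}.
Σ(ℓ_i−1) = 203−8 = 195; sign = (−1)^195 = -1.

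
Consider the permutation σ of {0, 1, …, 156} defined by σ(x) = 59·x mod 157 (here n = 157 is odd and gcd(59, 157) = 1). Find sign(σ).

-1

Start at x=155: 155 → 39 → 103 → 111 → 112 → 14 → 41 → … (one orbit).
Cycle type of π: 52×3 + 1; total 4 cycles.
With 4 cycles on 157 points, sign = (−1)^{157−4} = -1.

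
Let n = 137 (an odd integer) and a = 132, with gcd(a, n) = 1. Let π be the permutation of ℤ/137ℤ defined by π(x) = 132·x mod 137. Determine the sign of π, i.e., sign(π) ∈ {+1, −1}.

Orbit of 21 under x↦132x: [21, 32, 114, 115, 110, 135, 10]… (length divides ord_137(132)).
Cycle type of π: 136 + 1; total 2 cycles.
With 2 cycles on 137 points, sign = (−1)^{137−2} = -1.

-1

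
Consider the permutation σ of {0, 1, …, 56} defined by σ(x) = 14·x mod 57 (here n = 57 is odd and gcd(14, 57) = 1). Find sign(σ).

+1

Orbit of 53 under x↦14x: [53, 1, 14, 25, 8, 55, 29]… (length divides ord_57(14)).
π_14 has 5 disjoint cycles with lengths [18, 18, 18, 2, 1] on {0,…,56}.
5 cycles on 57: each ℓ→(−1)^(ℓ−1), product (−1)^52 = +1.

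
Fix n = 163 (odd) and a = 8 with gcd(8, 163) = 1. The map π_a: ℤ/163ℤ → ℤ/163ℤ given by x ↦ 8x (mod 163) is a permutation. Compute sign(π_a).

Start at x=21: 21 → 5 → 40 → 157 → 115 → 105 → 25 → … (one orbit).
π_8 has 4 disjoint cycles with lengths [54, 54, 54, 1] on {0,…,162}.
sign(π) = (−1)^{n − #cycles} = (−1)^{163−4} = (−1)^159 = -1.
Check: (8/163) = -1 by Zolotarev.

-1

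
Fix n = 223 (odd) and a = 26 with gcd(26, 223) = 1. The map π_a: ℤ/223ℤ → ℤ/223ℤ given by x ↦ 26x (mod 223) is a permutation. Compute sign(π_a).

Trace 13: π^k(13) = [13, 115, 91, 136, 191, 60, 222] for k=0..6.
The orbit structure of x ↦ 26x mod 223: 4 orbits of sizes [74, 74, 74, 1].
n − c = 223 − 4 = 219; sign = (−1)^219 = -1.

-1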